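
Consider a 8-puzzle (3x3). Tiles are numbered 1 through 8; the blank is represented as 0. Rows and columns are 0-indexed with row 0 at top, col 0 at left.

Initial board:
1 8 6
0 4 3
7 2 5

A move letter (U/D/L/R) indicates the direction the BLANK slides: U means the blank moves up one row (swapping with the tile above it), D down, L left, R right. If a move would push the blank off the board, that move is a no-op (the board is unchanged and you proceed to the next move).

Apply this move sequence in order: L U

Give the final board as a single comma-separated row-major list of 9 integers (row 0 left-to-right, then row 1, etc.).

After move 1 (L):
1 8 6
0 4 3
7 2 5

After move 2 (U):
0 8 6
1 4 3
7 2 5

Answer: 0, 8, 6, 1, 4, 3, 7, 2, 5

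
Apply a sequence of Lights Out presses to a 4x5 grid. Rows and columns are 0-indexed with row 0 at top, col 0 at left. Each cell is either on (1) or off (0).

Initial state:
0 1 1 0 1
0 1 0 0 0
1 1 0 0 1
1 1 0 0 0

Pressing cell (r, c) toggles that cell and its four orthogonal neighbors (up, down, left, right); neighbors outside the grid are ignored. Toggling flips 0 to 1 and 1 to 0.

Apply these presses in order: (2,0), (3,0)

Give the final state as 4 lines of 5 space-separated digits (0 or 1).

After press 1 at (2,0):
0 1 1 0 1
1 1 0 0 0
0 0 0 0 1
0 1 0 0 0

After press 2 at (3,0):
0 1 1 0 1
1 1 0 0 0
1 0 0 0 1
1 0 0 0 0

Answer: 0 1 1 0 1
1 1 0 0 0
1 0 0 0 1
1 0 0 0 0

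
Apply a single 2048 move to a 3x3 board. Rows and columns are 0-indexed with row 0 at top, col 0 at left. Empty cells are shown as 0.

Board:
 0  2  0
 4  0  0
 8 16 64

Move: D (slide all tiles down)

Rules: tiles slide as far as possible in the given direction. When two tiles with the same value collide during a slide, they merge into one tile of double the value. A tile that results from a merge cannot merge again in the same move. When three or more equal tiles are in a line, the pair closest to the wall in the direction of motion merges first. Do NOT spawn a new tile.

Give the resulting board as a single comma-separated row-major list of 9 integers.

Slide down:
col 0: [0, 4, 8] -> [0, 4, 8]
col 1: [2, 0, 16] -> [0, 2, 16]
col 2: [0, 0, 64] -> [0, 0, 64]

Answer: 0, 0, 0, 4, 2, 0, 8, 16, 64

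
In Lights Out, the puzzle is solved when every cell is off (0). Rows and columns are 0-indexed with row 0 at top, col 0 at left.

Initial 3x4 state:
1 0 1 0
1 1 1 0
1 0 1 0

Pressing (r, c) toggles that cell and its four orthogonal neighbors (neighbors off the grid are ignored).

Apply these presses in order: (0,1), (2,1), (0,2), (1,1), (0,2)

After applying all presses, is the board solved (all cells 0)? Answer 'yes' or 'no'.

After press 1 at (0,1):
0 1 0 0
1 0 1 0
1 0 1 0

After press 2 at (2,1):
0 1 0 0
1 1 1 0
0 1 0 0

After press 3 at (0,2):
0 0 1 1
1 1 0 0
0 1 0 0

After press 4 at (1,1):
0 1 1 1
0 0 1 0
0 0 0 0

After press 5 at (0,2):
0 0 0 0
0 0 0 0
0 0 0 0

Lights still on: 0

Answer: yes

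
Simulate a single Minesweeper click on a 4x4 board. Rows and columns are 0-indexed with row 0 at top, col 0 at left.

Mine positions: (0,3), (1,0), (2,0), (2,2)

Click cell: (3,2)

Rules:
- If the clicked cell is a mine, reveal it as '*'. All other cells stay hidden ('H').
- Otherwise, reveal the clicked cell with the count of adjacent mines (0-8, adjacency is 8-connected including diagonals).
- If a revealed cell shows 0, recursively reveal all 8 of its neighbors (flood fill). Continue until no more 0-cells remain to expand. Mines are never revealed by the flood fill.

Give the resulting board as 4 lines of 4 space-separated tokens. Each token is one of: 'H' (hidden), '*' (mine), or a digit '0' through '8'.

H H H H
H H H H
H H H H
H H 1 H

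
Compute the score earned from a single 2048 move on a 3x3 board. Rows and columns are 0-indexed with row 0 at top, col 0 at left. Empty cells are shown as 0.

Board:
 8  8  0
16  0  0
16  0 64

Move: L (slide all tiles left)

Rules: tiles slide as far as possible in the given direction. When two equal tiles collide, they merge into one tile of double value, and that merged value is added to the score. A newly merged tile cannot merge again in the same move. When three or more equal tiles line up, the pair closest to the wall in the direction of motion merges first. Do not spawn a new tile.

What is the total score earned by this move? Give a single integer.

Answer: 16

Derivation:
Slide left:
row 0: [8, 8, 0] -> [16, 0, 0]  score +16 (running 16)
row 1: [16, 0, 0] -> [16, 0, 0]  score +0 (running 16)
row 2: [16, 0, 64] -> [16, 64, 0]  score +0 (running 16)
Board after move:
16  0  0
16  0  0
16 64  0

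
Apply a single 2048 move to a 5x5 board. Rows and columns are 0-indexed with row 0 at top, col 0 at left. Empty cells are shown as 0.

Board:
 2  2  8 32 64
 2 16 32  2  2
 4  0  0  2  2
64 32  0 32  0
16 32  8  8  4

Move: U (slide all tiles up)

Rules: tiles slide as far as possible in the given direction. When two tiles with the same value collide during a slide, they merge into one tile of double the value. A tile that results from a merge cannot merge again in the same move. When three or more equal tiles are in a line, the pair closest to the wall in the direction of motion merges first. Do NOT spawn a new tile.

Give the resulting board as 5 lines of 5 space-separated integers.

Slide up:
col 0: [2, 2, 4, 64, 16] -> [4, 4, 64, 16, 0]
col 1: [2, 16, 0, 32, 32] -> [2, 16, 64, 0, 0]
col 2: [8, 32, 0, 0, 8] -> [8, 32, 8, 0, 0]
col 3: [32, 2, 2, 32, 8] -> [32, 4, 32, 8, 0]
col 4: [64, 2, 2, 0, 4] -> [64, 4, 4, 0, 0]

Answer:  4  2  8 32 64
 4 16 32  4  4
64 64  8 32  4
16  0  0  8  0
 0  0  0  0  0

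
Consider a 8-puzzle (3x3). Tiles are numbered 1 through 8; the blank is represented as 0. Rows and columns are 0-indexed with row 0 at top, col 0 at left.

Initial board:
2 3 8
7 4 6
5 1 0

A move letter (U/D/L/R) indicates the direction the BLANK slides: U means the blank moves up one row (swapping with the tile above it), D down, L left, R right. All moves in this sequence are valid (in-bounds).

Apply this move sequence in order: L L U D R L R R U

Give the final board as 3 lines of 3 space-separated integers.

Answer: 2 3 8
7 4 0
5 1 6

Derivation:
After move 1 (L):
2 3 8
7 4 6
5 0 1

After move 2 (L):
2 3 8
7 4 6
0 5 1

After move 3 (U):
2 3 8
0 4 6
7 5 1

After move 4 (D):
2 3 8
7 4 6
0 5 1

After move 5 (R):
2 3 8
7 4 6
5 0 1

After move 6 (L):
2 3 8
7 4 6
0 5 1

After move 7 (R):
2 3 8
7 4 6
5 0 1

After move 8 (R):
2 3 8
7 4 6
5 1 0

After move 9 (U):
2 3 8
7 4 0
5 1 6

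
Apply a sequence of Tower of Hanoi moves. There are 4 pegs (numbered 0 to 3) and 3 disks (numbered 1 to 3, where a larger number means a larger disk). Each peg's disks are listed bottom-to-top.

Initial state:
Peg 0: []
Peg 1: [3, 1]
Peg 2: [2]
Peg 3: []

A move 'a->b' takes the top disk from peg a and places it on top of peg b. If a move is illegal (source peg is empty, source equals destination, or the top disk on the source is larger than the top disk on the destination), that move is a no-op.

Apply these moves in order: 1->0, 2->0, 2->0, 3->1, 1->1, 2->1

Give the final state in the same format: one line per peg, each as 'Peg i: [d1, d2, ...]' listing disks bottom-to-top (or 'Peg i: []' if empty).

Answer: Peg 0: [1]
Peg 1: [3, 2]
Peg 2: []
Peg 3: []

Derivation:
After move 1 (1->0):
Peg 0: [1]
Peg 1: [3]
Peg 2: [2]
Peg 3: []

After move 2 (2->0):
Peg 0: [1]
Peg 1: [3]
Peg 2: [2]
Peg 3: []

After move 3 (2->0):
Peg 0: [1]
Peg 1: [3]
Peg 2: [2]
Peg 3: []

After move 4 (3->1):
Peg 0: [1]
Peg 1: [3]
Peg 2: [2]
Peg 3: []

After move 5 (1->1):
Peg 0: [1]
Peg 1: [3]
Peg 2: [2]
Peg 3: []

After move 6 (2->1):
Peg 0: [1]
Peg 1: [3, 2]
Peg 2: []
Peg 3: []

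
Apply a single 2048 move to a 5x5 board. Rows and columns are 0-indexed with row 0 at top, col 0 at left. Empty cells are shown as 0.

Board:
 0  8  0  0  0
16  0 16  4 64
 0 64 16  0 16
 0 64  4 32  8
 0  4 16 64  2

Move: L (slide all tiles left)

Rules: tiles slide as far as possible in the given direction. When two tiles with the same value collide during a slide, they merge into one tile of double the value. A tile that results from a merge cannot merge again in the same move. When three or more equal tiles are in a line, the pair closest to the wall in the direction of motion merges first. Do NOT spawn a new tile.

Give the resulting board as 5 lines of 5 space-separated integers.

Slide left:
row 0: [0, 8, 0, 0, 0] -> [8, 0, 0, 0, 0]
row 1: [16, 0, 16, 4, 64] -> [32, 4, 64, 0, 0]
row 2: [0, 64, 16, 0, 16] -> [64, 32, 0, 0, 0]
row 3: [0, 64, 4, 32, 8] -> [64, 4, 32, 8, 0]
row 4: [0, 4, 16, 64, 2] -> [4, 16, 64, 2, 0]

Answer:  8  0  0  0  0
32  4 64  0  0
64 32  0  0  0
64  4 32  8  0
 4 16 64  2  0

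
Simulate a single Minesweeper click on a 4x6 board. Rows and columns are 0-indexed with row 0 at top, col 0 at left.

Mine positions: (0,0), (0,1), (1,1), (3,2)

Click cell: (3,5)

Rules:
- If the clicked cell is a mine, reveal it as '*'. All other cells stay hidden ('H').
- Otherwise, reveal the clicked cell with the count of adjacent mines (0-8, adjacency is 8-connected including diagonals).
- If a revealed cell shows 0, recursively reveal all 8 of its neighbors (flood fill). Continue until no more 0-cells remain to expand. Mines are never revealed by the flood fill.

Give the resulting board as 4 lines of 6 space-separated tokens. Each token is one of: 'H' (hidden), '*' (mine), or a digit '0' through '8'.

H H 2 0 0 0
H H 2 0 0 0
H H 2 1 0 0
H H H 1 0 0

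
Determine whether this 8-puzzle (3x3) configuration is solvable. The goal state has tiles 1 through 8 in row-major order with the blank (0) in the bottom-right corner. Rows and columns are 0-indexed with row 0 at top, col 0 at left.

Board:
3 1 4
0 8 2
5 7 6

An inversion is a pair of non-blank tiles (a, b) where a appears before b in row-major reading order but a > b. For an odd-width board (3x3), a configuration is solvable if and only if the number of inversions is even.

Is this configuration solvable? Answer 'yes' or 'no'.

Inversions (pairs i<j in row-major order where tile[i] > tile[j] > 0): 8
8 is even, so the puzzle is solvable.

Answer: yes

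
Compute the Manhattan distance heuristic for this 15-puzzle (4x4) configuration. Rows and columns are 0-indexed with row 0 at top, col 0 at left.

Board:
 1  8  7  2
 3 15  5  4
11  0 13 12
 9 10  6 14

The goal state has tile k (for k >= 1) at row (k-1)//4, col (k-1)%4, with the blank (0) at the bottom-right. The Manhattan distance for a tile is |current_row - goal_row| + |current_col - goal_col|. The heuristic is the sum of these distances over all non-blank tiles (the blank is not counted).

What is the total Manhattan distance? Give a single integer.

Answer: 27

Derivation:
Tile 1: (0,0)->(0,0) = 0
Tile 8: (0,1)->(1,3) = 3
Tile 7: (0,2)->(1,2) = 1
Tile 2: (0,3)->(0,1) = 2
Tile 3: (1,0)->(0,2) = 3
Tile 15: (1,1)->(3,2) = 3
Tile 5: (1,2)->(1,0) = 2
Tile 4: (1,3)->(0,3) = 1
Tile 11: (2,0)->(2,2) = 2
Tile 13: (2,2)->(3,0) = 3
Tile 12: (2,3)->(2,3) = 0
Tile 9: (3,0)->(2,0) = 1
Tile 10: (3,1)->(2,1) = 1
Tile 6: (3,2)->(1,1) = 3
Tile 14: (3,3)->(3,1) = 2
Sum: 0 + 3 + 1 + 2 + 3 + 3 + 2 + 1 + 2 + 3 + 0 + 1 + 1 + 3 + 2 = 27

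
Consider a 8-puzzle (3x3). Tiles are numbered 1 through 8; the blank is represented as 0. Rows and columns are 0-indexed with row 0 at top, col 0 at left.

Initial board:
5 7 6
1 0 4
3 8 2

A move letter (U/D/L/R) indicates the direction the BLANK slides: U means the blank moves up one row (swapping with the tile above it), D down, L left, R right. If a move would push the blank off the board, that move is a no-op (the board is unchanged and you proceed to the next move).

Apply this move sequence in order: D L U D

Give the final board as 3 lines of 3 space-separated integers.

Answer: 5 7 6
1 8 4
0 3 2

Derivation:
After move 1 (D):
5 7 6
1 8 4
3 0 2

After move 2 (L):
5 7 6
1 8 4
0 3 2

After move 3 (U):
5 7 6
0 8 4
1 3 2

After move 4 (D):
5 7 6
1 8 4
0 3 2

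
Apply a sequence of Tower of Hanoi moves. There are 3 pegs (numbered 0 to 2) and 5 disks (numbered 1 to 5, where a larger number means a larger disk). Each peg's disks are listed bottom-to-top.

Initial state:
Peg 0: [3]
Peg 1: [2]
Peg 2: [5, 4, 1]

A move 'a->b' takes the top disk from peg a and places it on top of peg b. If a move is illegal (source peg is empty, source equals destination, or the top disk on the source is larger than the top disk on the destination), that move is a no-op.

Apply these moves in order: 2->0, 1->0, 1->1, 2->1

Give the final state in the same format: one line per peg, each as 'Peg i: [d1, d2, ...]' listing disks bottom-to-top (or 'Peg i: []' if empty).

After move 1 (2->0):
Peg 0: [3, 1]
Peg 1: [2]
Peg 2: [5, 4]

After move 2 (1->0):
Peg 0: [3, 1]
Peg 1: [2]
Peg 2: [5, 4]

After move 3 (1->1):
Peg 0: [3, 1]
Peg 1: [2]
Peg 2: [5, 4]

After move 4 (2->1):
Peg 0: [3, 1]
Peg 1: [2]
Peg 2: [5, 4]

Answer: Peg 0: [3, 1]
Peg 1: [2]
Peg 2: [5, 4]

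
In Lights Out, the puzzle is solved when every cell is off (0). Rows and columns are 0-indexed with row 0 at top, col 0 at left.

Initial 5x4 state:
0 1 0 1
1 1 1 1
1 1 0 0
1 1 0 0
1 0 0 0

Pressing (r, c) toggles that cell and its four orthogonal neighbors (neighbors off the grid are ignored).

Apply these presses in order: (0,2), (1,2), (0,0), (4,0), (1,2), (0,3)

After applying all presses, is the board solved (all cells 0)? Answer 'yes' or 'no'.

Answer: no

Derivation:
After press 1 at (0,2):
0 0 1 0
1 1 0 1
1 1 0 0
1 1 0 0
1 0 0 0

After press 2 at (1,2):
0 0 0 0
1 0 1 0
1 1 1 0
1 1 0 0
1 0 0 0

After press 3 at (0,0):
1 1 0 0
0 0 1 0
1 1 1 0
1 1 0 0
1 0 0 0

After press 4 at (4,0):
1 1 0 0
0 0 1 0
1 1 1 0
0 1 0 0
0 1 0 0

After press 5 at (1,2):
1 1 1 0
0 1 0 1
1 1 0 0
0 1 0 0
0 1 0 0

After press 6 at (0,3):
1 1 0 1
0 1 0 0
1 1 0 0
0 1 0 0
0 1 0 0

Lights still on: 8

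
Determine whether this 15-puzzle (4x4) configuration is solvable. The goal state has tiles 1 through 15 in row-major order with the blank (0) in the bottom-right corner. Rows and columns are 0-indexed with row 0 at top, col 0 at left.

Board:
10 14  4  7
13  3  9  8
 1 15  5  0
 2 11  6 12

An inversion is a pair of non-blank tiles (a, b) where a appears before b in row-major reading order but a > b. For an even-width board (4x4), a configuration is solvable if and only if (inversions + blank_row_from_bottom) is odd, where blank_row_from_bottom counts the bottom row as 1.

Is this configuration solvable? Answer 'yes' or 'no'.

Answer: no

Derivation:
Inversions: 56
Blank is in row 2 (0-indexed from top), which is row 2 counting from the bottom (bottom = 1).
56 + 2 = 58, which is even, so the puzzle is not solvable.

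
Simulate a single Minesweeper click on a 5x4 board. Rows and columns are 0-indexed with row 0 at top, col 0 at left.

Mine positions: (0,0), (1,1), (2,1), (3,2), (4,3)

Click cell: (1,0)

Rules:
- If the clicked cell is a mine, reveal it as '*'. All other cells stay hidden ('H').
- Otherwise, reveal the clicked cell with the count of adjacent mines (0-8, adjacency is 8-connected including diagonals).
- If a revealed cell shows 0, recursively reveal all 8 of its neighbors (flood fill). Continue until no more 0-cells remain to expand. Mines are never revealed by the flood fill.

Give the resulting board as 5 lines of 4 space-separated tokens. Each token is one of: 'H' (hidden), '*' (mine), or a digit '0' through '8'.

H H H H
3 H H H
H H H H
H H H H
H H H H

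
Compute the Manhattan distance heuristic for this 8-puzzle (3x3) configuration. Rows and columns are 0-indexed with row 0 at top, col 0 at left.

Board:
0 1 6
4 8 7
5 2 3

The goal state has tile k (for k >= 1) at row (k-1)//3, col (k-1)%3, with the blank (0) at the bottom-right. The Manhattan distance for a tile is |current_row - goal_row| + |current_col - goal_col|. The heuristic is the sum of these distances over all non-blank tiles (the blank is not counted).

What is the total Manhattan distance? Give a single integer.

Answer: 12

Derivation:
Tile 1: at (0,1), goal (0,0), distance |0-0|+|1-0| = 1
Tile 6: at (0,2), goal (1,2), distance |0-1|+|2-2| = 1
Tile 4: at (1,0), goal (1,0), distance |1-1|+|0-0| = 0
Tile 8: at (1,1), goal (2,1), distance |1-2|+|1-1| = 1
Tile 7: at (1,2), goal (2,0), distance |1-2|+|2-0| = 3
Tile 5: at (2,0), goal (1,1), distance |2-1|+|0-1| = 2
Tile 2: at (2,1), goal (0,1), distance |2-0|+|1-1| = 2
Tile 3: at (2,2), goal (0,2), distance |2-0|+|2-2| = 2
Sum: 1 + 1 + 0 + 1 + 3 + 2 + 2 + 2 = 12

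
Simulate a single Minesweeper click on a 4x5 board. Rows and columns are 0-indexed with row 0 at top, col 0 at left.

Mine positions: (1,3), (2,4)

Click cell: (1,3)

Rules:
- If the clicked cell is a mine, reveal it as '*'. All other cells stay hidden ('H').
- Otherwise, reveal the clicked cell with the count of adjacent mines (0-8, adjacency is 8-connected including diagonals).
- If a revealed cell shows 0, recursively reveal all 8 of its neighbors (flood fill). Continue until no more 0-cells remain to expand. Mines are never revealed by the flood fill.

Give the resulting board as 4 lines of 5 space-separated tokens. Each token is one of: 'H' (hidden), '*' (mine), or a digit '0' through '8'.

H H H H H
H H H * H
H H H H H
H H H H H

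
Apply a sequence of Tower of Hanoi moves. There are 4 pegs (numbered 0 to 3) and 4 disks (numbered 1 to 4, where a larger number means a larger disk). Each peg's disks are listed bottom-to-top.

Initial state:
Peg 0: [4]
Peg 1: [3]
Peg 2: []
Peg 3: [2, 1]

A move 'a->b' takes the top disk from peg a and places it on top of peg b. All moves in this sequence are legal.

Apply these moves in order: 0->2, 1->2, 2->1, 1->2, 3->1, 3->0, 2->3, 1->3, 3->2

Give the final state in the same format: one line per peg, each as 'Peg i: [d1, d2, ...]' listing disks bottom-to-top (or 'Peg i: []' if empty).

Answer: Peg 0: [2]
Peg 1: []
Peg 2: [4, 1]
Peg 3: [3]

Derivation:
After move 1 (0->2):
Peg 0: []
Peg 1: [3]
Peg 2: [4]
Peg 3: [2, 1]

After move 2 (1->2):
Peg 0: []
Peg 1: []
Peg 2: [4, 3]
Peg 3: [2, 1]

After move 3 (2->1):
Peg 0: []
Peg 1: [3]
Peg 2: [4]
Peg 3: [2, 1]

After move 4 (1->2):
Peg 0: []
Peg 1: []
Peg 2: [4, 3]
Peg 3: [2, 1]

After move 5 (3->1):
Peg 0: []
Peg 1: [1]
Peg 2: [4, 3]
Peg 3: [2]

After move 6 (3->0):
Peg 0: [2]
Peg 1: [1]
Peg 2: [4, 3]
Peg 3: []

After move 7 (2->3):
Peg 0: [2]
Peg 1: [1]
Peg 2: [4]
Peg 3: [3]

After move 8 (1->3):
Peg 0: [2]
Peg 1: []
Peg 2: [4]
Peg 3: [3, 1]

After move 9 (3->2):
Peg 0: [2]
Peg 1: []
Peg 2: [4, 1]
Peg 3: [3]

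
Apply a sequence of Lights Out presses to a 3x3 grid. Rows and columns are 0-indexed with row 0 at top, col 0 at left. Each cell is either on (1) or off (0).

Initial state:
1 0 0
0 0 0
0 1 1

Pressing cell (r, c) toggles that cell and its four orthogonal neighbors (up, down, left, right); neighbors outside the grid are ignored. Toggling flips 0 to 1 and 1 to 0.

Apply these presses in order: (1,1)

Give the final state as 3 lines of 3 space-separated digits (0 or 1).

After press 1 at (1,1):
1 1 0
1 1 1
0 0 1

Answer: 1 1 0
1 1 1
0 0 1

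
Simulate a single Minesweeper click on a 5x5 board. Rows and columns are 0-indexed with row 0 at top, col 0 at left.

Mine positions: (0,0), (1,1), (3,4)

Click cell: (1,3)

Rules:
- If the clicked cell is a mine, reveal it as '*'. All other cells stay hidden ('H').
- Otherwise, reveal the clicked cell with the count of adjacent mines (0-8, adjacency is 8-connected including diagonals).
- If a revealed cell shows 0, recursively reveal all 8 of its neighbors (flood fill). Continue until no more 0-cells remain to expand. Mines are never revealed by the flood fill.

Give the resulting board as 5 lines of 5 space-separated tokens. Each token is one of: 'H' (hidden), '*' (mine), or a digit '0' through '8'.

H H 1 0 0
H H 1 0 0
H H 1 1 1
H H H H H
H H H H H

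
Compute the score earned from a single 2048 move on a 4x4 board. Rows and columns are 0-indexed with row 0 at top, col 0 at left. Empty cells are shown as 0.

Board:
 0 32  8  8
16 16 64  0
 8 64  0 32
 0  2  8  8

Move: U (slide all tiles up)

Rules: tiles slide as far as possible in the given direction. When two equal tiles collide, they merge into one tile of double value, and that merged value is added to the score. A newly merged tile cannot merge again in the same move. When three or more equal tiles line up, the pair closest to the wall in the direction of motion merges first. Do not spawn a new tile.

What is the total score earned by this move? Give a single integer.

Answer: 0

Derivation:
Slide up:
col 0: [0, 16, 8, 0] -> [16, 8, 0, 0]  score +0 (running 0)
col 1: [32, 16, 64, 2] -> [32, 16, 64, 2]  score +0 (running 0)
col 2: [8, 64, 0, 8] -> [8, 64, 8, 0]  score +0 (running 0)
col 3: [8, 0, 32, 8] -> [8, 32, 8, 0]  score +0 (running 0)
Board after move:
16 32  8  8
 8 16 64 32
 0 64  8  8
 0  2  0  0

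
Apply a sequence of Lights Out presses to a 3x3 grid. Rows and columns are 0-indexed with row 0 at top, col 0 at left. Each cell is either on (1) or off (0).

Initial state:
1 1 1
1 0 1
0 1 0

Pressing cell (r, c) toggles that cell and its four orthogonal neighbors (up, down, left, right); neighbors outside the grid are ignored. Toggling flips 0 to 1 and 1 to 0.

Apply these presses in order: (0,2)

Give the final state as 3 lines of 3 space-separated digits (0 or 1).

After press 1 at (0,2):
1 0 0
1 0 0
0 1 0

Answer: 1 0 0
1 0 0
0 1 0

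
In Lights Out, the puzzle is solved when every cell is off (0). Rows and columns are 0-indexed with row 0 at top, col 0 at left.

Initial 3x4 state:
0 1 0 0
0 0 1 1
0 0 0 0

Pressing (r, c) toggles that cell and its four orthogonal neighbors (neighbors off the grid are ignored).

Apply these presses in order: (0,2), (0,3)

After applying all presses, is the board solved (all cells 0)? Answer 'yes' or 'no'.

Answer: yes

Derivation:
After press 1 at (0,2):
0 0 1 1
0 0 0 1
0 0 0 0

After press 2 at (0,3):
0 0 0 0
0 0 0 0
0 0 0 0

Lights still on: 0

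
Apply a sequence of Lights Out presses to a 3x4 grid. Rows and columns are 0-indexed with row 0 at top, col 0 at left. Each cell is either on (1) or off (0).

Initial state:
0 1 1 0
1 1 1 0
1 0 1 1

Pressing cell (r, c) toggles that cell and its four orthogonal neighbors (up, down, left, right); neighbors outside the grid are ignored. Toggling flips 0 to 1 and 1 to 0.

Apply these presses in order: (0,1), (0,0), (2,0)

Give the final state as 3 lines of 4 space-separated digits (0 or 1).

After press 1 at (0,1):
1 0 0 0
1 0 1 0
1 0 1 1

After press 2 at (0,0):
0 1 0 0
0 0 1 0
1 0 1 1

After press 3 at (2,0):
0 1 0 0
1 0 1 0
0 1 1 1

Answer: 0 1 0 0
1 0 1 0
0 1 1 1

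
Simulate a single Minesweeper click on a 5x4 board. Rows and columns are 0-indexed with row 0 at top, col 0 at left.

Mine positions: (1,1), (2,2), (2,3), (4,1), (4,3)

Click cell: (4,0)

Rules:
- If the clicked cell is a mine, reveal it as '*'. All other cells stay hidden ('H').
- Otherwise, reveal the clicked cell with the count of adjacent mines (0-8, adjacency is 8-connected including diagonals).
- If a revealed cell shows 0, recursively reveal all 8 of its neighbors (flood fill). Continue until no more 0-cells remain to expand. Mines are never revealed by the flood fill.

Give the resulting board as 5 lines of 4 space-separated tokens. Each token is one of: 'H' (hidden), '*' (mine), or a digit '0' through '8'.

H H H H
H H H H
H H H H
H H H H
1 H H H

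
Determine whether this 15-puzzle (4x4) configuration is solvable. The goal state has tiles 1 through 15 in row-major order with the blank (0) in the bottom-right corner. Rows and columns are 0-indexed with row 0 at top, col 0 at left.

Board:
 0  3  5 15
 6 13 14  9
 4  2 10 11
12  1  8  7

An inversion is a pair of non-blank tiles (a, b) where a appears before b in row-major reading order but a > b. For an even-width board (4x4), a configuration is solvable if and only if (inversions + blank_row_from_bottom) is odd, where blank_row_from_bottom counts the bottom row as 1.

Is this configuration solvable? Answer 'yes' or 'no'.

Inversions: 56
Blank is in row 0 (0-indexed from top), which is row 4 counting from the bottom (bottom = 1).
56 + 4 = 60, which is even, so the puzzle is not solvable.

Answer: no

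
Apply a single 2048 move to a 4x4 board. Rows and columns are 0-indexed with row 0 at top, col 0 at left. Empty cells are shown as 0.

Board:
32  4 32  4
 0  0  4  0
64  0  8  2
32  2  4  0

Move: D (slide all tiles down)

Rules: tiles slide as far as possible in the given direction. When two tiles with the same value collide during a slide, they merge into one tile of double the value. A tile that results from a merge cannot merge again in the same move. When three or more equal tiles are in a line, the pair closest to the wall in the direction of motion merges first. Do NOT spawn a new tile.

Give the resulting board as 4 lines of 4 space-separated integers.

Answer:  0  0 32  0
32  0  4  0
64  4  8  4
32  2  4  2

Derivation:
Slide down:
col 0: [32, 0, 64, 32] -> [0, 32, 64, 32]
col 1: [4, 0, 0, 2] -> [0, 0, 4, 2]
col 2: [32, 4, 8, 4] -> [32, 4, 8, 4]
col 3: [4, 0, 2, 0] -> [0, 0, 4, 2]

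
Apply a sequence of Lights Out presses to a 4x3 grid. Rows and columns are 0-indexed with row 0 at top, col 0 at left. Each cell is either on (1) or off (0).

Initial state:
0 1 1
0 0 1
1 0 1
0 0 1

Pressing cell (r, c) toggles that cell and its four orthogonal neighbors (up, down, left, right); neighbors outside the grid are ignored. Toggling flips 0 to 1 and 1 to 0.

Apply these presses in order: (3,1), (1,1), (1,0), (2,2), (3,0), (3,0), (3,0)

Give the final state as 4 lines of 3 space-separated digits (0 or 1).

After press 1 at (3,1):
0 1 1
0 0 1
1 1 1
1 1 0

After press 2 at (1,1):
0 0 1
1 1 0
1 0 1
1 1 0

After press 3 at (1,0):
1 0 1
0 0 0
0 0 1
1 1 0

After press 4 at (2,2):
1 0 1
0 0 1
0 1 0
1 1 1

After press 5 at (3,0):
1 0 1
0 0 1
1 1 0
0 0 1

After press 6 at (3,0):
1 0 1
0 0 1
0 1 0
1 1 1

After press 7 at (3,0):
1 0 1
0 0 1
1 1 0
0 0 1

Answer: 1 0 1
0 0 1
1 1 0
0 0 1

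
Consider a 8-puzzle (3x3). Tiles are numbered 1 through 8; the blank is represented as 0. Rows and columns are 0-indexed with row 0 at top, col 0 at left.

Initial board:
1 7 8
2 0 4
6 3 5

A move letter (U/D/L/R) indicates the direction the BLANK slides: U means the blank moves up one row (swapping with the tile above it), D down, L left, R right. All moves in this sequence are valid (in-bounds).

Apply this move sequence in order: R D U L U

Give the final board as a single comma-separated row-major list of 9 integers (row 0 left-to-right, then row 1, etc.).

After move 1 (R):
1 7 8
2 4 0
6 3 5

After move 2 (D):
1 7 8
2 4 5
6 3 0

After move 3 (U):
1 7 8
2 4 0
6 3 5

After move 4 (L):
1 7 8
2 0 4
6 3 5

After move 5 (U):
1 0 8
2 7 4
6 3 5

Answer: 1, 0, 8, 2, 7, 4, 6, 3, 5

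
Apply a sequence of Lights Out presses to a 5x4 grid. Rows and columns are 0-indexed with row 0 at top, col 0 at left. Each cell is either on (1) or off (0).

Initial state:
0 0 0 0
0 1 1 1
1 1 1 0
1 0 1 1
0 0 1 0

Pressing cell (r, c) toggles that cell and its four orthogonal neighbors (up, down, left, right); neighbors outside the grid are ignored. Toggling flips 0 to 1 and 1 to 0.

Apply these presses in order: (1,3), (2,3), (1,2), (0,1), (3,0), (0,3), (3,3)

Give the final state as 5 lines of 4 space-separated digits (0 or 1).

Answer: 1 1 1 0
0 1 1 1
0 1 1 1
0 1 0 1
1 0 1 1

Derivation:
After press 1 at (1,3):
0 0 0 1
0 1 0 0
1 1 1 1
1 0 1 1
0 0 1 0

After press 2 at (2,3):
0 0 0 1
0 1 0 1
1 1 0 0
1 0 1 0
0 0 1 0

After press 3 at (1,2):
0 0 1 1
0 0 1 0
1 1 1 0
1 0 1 0
0 0 1 0

After press 4 at (0,1):
1 1 0 1
0 1 1 0
1 1 1 0
1 0 1 0
0 0 1 0

After press 5 at (3,0):
1 1 0 1
0 1 1 0
0 1 1 0
0 1 1 0
1 0 1 0

After press 6 at (0,3):
1 1 1 0
0 1 1 1
0 1 1 0
0 1 1 0
1 0 1 0

After press 7 at (3,3):
1 1 1 0
0 1 1 1
0 1 1 1
0 1 0 1
1 0 1 1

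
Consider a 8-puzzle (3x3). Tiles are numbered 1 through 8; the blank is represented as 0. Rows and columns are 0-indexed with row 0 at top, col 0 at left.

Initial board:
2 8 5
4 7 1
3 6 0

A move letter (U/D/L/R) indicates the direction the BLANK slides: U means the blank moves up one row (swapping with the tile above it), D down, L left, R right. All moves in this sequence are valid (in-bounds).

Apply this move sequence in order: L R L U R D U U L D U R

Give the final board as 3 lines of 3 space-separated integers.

After move 1 (L):
2 8 5
4 7 1
3 0 6

After move 2 (R):
2 8 5
4 7 1
3 6 0

After move 3 (L):
2 8 5
4 7 1
3 0 6

After move 4 (U):
2 8 5
4 0 1
3 7 6

After move 5 (R):
2 8 5
4 1 0
3 7 6

After move 6 (D):
2 8 5
4 1 6
3 7 0

After move 7 (U):
2 8 5
4 1 0
3 7 6

After move 8 (U):
2 8 0
4 1 5
3 7 6

After move 9 (L):
2 0 8
4 1 5
3 7 6

After move 10 (D):
2 1 8
4 0 5
3 7 6

After move 11 (U):
2 0 8
4 1 5
3 7 6

After move 12 (R):
2 8 0
4 1 5
3 7 6

Answer: 2 8 0
4 1 5
3 7 6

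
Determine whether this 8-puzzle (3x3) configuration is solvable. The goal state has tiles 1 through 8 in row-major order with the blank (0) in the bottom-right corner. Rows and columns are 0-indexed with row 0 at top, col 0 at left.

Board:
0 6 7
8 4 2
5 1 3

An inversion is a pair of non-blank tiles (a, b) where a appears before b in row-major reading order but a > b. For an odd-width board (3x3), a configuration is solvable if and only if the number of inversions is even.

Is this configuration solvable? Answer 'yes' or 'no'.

Answer: no

Derivation:
Inversions (pairs i<j in row-major order where tile[i] > tile[j] > 0): 21
21 is odd, so the puzzle is not solvable.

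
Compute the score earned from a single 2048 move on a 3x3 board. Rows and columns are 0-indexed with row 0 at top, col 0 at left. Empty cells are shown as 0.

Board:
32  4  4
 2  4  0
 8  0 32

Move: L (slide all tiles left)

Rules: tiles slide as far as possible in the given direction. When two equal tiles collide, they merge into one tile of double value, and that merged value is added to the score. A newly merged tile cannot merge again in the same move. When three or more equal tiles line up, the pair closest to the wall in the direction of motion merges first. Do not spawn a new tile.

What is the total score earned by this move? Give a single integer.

Slide left:
row 0: [32, 4, 4] -> [32, 8, 0]  score +8 (running 8)
row 1: [2, 4, 0] -> [2, 4, 0]  score +0 (running 8)
row 2: [8, 0, 32] -> [8, 32, 0]  score +0 (running 8)
Board after move:
32  8  0
 2  4  0
 8 32  0

Answer: 8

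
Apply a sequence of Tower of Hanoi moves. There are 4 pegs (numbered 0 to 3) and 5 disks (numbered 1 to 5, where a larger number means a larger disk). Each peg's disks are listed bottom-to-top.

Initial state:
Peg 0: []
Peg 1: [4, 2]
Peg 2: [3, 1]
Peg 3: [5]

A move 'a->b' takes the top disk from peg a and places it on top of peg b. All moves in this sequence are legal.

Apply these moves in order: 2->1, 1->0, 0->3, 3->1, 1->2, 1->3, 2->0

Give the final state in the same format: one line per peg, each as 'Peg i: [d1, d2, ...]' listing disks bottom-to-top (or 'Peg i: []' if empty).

Answer: Peg 0: [1]
Peg 1: [4]
Peg 2: [3]
Peg 3: [5, 2]

Derivation:
After move 1 (2->1):
Peg 0: []
Peg 1: [4, 2, 1]
Peg 2: [3]
Peg 3: [5]

After move 2 (1->0):
Peg 0: [1]
Peg 1: [4, 2]
Peg 2: [3]
Peg 3: [5]

After move 3 (0->3):
Peg 0: []
Peg 1: [4, 2]
Peg 2: [3]
Peg 3: [5, 1]

After move 4 (3->1):
Peg 0: []
Peg 1: [4, 2, 1]
Peg 2: [3]
Peg 3: [5]

After move 5 (1->2):
Peg 0: []
Peg 1: [4, 2]
Peg 2: [3, 1]
Peg 3: [5]

After move 6 (1->3):
Peg 0: []
Peg 1: [4]
Peg 2: [3, 1]
Peg 3: [5, 2]

After move 7 (2->0):
Peg 0: [1]
Peg 1: [4]
Peg 2: [3]
Peg 3: [5, 2]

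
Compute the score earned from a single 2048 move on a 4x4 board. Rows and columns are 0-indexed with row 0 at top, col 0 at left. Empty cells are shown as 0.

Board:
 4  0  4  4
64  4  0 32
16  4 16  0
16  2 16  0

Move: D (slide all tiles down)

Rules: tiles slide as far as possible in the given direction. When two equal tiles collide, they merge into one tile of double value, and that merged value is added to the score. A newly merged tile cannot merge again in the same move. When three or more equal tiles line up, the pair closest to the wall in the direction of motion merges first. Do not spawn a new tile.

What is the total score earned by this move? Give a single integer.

Answer: 72

Derivation:
Slide down:
col 0: [4, 64, 16, 16] -> [0, 4, 64, 32]  score +32 (running 32)
col 1: [0, 4, 4, 2] -> [0, 0, 8, 2]  score +8 (running 40)
col 2: [4, 0, 16, 16] -> [0, 0, 4, 32]  score +32 (running 72)
col 3: [4, 32, 0, 0] -> [0, 0, 4, 32]  score +0 (running 72)
Board after move:
 0  0  0  0
 4  0  0  0
64  8  4  4
32  2 32 32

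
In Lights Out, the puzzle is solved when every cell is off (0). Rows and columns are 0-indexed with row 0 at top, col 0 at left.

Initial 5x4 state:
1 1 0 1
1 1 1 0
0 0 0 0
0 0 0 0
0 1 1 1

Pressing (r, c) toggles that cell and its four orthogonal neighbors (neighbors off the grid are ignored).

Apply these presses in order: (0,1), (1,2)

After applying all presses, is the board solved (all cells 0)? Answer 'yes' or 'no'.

After press 1 at (0,1):
0 0 1 1
1 0 1 0
0 0 0 0
0 0 0 0
0 1 1 1

After press 2 at (1,2):
0 0 0 1
1 1 0 1
0 0 1 0
0 0 0 0
0 1 1 1

Lights still on: 8

Answer: no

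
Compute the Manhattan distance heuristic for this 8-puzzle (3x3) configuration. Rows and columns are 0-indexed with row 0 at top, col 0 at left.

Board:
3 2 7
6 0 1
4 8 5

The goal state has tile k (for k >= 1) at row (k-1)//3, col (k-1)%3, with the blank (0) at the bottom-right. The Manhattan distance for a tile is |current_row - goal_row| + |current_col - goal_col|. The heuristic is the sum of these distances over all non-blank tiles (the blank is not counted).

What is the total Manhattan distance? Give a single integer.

Tile 3: at (0,0), goal (0,2), distance |0-0|+|0-2| = 2
Tile 2: at (0,1), goal (0,1), distance |0-0|+|1-1| = 0
Tile 7: at (0,2), goal (2,0), distance |0-2|+|2-0| = 4
Tile 6: at (1,0), goal (1,2), distance |1-1|+|0-2| = 2
Tile 1: at (1,2), goal (0,0), distance |1-0|+|2-0| = 3
Tile 4: at (2,0), goal (1,0), distance |2-1|+|0-0| = 1
Tile 8: at (2,1), goal (2,1), distance |2-2|+|1-1| = 0
Tile 5: at (2,2), goal (1,1), distance |2-1|+|2-1| = 2
Sum: 2 + 0 + 4 + 2 + 3 + 1 + 0 + 2 = 14

Answer: 14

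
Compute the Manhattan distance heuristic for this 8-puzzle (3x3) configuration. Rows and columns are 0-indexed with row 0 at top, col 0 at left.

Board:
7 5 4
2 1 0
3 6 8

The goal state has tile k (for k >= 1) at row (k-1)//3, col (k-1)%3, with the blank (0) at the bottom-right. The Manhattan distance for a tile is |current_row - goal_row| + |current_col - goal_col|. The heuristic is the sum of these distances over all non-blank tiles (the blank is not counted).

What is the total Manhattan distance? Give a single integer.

Answer: 17

Derivation:
Tile 7: (0,0)->(2,0) = 2
Tile 5: (0,1)->(1,1) = 1
Tile 4: (0,2)->(1,0) = 3
Tile 2: (1,0)->(0,1) = 2
Tile 1: (1,1)->(0,0) = 2
Tile 3: (2,0)->(0,2) = 4
Tile 6: (2,1)->(1,2) = 2
Tile 8: (2,2)->(2,1) = 1
Sum: 2 + 1 + 3 + 2 + 2 + 4 + 2 + 1 = 17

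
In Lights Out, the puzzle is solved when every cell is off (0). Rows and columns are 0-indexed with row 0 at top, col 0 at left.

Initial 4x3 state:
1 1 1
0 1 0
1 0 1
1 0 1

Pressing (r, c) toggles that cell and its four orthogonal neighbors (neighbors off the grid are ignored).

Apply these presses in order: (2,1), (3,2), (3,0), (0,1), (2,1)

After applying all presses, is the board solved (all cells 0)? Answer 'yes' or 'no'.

Answer: yes

Derivation:
After press 1 at (2,1):
1 1 1
0 0 0
0 1 0
1 1 1

After press 2 at (3,2):
1 1 1
0 0 0
0 1 1
1 0 0

After press 3 at (3,0):
1 1 1
0 0 0
1 1 1
0 1 0

After press 4 at (0,1):
0 0 0
0 1 0
1 1 1
0 1 0

After press 5 at (2,1):
0 0 0
0 0 0
0 0 0
0 0 0

Lights still on: 0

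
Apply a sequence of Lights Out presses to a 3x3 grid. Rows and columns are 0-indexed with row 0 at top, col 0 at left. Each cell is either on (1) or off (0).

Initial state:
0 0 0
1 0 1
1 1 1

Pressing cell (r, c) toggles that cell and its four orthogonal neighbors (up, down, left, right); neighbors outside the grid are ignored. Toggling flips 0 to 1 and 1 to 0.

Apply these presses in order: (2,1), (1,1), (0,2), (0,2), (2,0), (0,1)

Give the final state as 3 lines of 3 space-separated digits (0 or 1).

After press 1 at (2,1):
0 0 0
1 1 1
0 0 0

After press 2 at (1,1):
0 1 0
0 0 0
0 1 0

After press 3 at (0,2):
0 0 1
0 0 1
0 1 0

After press 4 at (0,2):
0 1 0
0 0 0
0 1 0

After press 5 at (2,0):
0 1 0
1 0 0
1 0 0

After press 6 at (0,1):
1 0 1
1 1 0
1 0 0

Answer: 1 0 1
1 1 0
1 0 0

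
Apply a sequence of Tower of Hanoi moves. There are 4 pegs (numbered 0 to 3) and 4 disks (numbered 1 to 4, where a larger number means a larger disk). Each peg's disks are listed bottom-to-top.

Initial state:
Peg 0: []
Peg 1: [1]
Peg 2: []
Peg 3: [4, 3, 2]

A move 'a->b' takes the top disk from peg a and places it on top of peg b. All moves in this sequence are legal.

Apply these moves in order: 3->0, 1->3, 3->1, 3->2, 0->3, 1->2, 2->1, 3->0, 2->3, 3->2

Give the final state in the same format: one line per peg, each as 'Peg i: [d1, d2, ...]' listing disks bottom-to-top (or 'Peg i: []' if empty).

After move 1 (3->0):
Peg 0: [2]
Peg 1: [1]
Peg 2: []
Peg 3: [4, 3]

After move 2 (1->3):
Peg 0: [2]
Peg 1: []
Peg 2: []
Peg 3: [4, 3, 1]

After move 3 (3->1):
Peg 0: [2]
Peg 1: [1]
Peg 2: []
Peg 3: [4, 3]

After move 4 (3->2):
Peg 0: [2]
Peg 1: [1]
Peg 2: [3]
Peg 3: [4]

After move 5 (0->3):
Peg 0: []
Peg 1: [1]
Peg 2: [3]
Peg 3: [4, 2]

After move 6 (1->2):
Peg 0: []
Peg 1: []
Peg 2: [3, 1]
Peg 3: [4, 2]

After move 7 (2->1):
Peg 0: []
Peg 1: [1]
Peg 2: [3]
Peg 3: [4, 2]

After move 8 (3->0):
Peg 0: [2]
Peg 1: [1]
Peg 2: [3]
Peg 3: [4]

After move 9 (2->3):
Peg 0: [2]
Peg 1: [1]
Peg 2: []
Peg 3: [4, 3]

After move 10 (3->2):
Peg 0: [2]
Peg 1: [1]
Peg 2: [3]
Peg 3: [4]

Answer: Peg 0: [2]
Peg 1: [1]
Peg 2: [3]
Peg 3: [4]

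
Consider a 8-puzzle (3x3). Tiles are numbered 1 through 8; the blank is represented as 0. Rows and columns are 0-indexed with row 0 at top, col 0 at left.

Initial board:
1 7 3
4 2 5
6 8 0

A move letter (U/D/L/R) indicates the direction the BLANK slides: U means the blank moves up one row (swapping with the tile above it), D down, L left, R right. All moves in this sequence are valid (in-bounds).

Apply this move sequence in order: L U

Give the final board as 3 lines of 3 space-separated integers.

After move 1 (L):
1 7 3
4 2 5
6 0 8

After move 2 (U):
1 7 3
4 0 5
6 2 8

Answer: 1 7 3
4 0 5
6 2 8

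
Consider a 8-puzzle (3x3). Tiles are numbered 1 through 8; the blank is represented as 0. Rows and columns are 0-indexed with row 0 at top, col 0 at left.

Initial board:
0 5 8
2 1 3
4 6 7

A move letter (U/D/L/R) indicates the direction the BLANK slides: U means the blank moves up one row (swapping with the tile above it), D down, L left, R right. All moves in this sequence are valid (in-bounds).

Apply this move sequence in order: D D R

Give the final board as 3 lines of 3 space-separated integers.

After move 1 (D):
2 5 8
0 1 3
4 6 7

After move 2 (D):
2 5 8
4 1 3
0 6 7

After move 3 (R):
2 5 8
4 1 3
6 0 7

Answer: 2 5 8
4 1 3
6 0 7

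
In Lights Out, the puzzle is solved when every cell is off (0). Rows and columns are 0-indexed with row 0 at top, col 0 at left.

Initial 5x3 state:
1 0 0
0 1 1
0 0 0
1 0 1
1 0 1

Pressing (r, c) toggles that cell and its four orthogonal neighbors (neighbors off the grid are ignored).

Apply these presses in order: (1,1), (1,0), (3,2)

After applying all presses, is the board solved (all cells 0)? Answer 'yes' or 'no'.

Answer: no

Derivation:
After press 1 at (1,1):
1 1 0
1 0 0
0 1 0
1 0 1
1 0 1

After press 2 at (1,0):
0 1 0
0 1 0
1 1 0
1 0 1
1 0 1

After press 3 at (3,2):
0 1 0
0 1 0
1 1 1
1 1 0
1 0 0

Lights still on: 8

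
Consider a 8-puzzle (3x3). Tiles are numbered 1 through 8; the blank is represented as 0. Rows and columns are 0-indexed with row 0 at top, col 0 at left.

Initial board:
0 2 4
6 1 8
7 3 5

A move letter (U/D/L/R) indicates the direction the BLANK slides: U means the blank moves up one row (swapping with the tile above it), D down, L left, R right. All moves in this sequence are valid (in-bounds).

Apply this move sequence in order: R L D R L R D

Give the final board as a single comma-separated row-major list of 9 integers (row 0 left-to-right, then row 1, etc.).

After move 1 (R):
2 0 4
6 1 8
7 3 5

After move 2 (L):
0 2 4
6 1 8
7 3 5

After move 3 (D):
6 2 4
0 1 8
7 3 5

After move 4 (R):
6 2 4
1 0 8
7 3 5

After move 5 (L):
6 2 4
0 1 8
7 3 5

After move 6 (R):
6 2 4
1 0 8
7 3 5

After move 7 (D):
6 2 4
1 3 8
7 0 5

Answer: 6, 2, 4, 1, 3, 8, 7, 0, 5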